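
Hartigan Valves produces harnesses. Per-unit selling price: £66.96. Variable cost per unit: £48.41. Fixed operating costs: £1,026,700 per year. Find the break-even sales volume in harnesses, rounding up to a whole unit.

55,348 harnesses

Unit CM = price − variable cost = £66.96 − £48.41 = £18.55.
Break-even Q = £1,026,700 / £18.55 = 55,347.71 → 55,348 harnesses.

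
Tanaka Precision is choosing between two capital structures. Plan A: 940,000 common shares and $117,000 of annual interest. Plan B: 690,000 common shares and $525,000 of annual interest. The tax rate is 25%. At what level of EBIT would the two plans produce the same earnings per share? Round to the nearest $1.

At indifference, (EBIT − 117,000)(1 − t)/940,000 = (EBIT − 525,000)(1 − t)/690,000.
The (1 − t) factor cancels: (EBIT − 117,000) × 690,000 = (EBIT − 525,000) × 940,000.
EBIT × (940,000 − 690,000) = 525,000 × 940,000 − 117,000 × 690,000 = 412,770,000,000, so EBIT = 412,770,000,000 ÷ 250,000 = 1,651,080.00.

$1,651,080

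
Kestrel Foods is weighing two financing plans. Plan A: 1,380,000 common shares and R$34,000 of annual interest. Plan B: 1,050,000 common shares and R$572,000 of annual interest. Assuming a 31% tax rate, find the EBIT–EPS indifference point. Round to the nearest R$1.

R$2,283,818

Set EPS_A = EPS_B: (EBIT − R$34,000)(1 − 0.31) ÷ 1,380,000 = (EBIT − R$572,000)(1 − 0.31) ÷ 1,050,000.
Cancelling (1 − t) and cross-multiplying: 1,050,000·(EBIT − 34,000) = 1,380,000·(EBIT − 572,000).
EBIT × (1,380,000 − 1,050,000) = 572,000 × 1,380,000 − 34,000 × 1,050,000 = 753,660,000,000, so EBIT = 753,660,000,000 ÷ 330,000 = 2,283,818.18.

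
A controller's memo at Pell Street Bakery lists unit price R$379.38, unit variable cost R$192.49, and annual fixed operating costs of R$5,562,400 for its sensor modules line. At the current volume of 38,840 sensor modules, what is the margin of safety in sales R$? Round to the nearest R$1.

Contribution margin per unit = R$379.38 − R$192.49 = R$186.89. Break-even units = R$5,562,400 ÷ R$186.89 = 29,762.96; break-even revenue = 29,762.96 × R$379.38 = R$11,291,472.59.
Current sales = 38,840 × R$379.38 = R$14,735,119.20.
Margin of safety = R$14,735,119.20 − R$11,291,472.59 = R$3,443,647.

R$3,443,647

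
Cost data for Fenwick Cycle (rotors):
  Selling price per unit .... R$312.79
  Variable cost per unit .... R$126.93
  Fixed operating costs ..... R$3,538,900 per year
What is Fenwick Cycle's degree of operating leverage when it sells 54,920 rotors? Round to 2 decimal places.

At 54,920 units, contribution = 54,920 × R$185.86 = R$10,207,431.20.
Operating income = contribution − fixed costs = R$10,207,431.20 − R$3,538,900 = R$6,668,531.20.
So DOL = total CM / EBIT = R$10,207,431.20 / R$6,668,531.20 = 1.5307.

1.53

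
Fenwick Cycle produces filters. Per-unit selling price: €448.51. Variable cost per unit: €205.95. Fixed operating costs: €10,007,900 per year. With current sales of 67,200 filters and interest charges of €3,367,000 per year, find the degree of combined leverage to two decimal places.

Total contribution margin = 67,200 × €242.56 = €16,300,032.00.
Subtracting fixed costs: EBIT = €16,300,032.00 − €10,007,900 = €6,292,132.00. Interest = €3,367,000.00.
DOL = €16,300,032.00 ÷ €6,292,132.00 = 2.5905; DFL = €6,292,132.00 ÷ €2,925,132.00 = 2.1511.
Combined leverage = 2.5905 × 2.1511 = 5.5724.

5.57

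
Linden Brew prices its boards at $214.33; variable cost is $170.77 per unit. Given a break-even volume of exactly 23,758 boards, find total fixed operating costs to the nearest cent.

$1,034,898.48

Each unit contributes $214.33 − $170.77 = $43.56.
Fixed costs = break-even units × CM = 23,758 × $43.56 = $1,034,898.48.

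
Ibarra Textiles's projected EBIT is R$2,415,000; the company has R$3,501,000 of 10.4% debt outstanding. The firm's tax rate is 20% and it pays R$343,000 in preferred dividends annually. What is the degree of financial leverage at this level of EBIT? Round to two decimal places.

1.49

Interest = R$364,104.00.
Pre-tax preferred-dividend burden = R$343,000 ÷ (1 − 0.20) = R$428,750.00.
DFL = EBIT ÷ [EBIT − I − D_p/(1−t)] = R$2,415,000 ÷ [R$2,415,000 − R$364,104.00 − R$428,750.00] = R$2,415,000 ÷ R$1,622,146.00 = 1.4888.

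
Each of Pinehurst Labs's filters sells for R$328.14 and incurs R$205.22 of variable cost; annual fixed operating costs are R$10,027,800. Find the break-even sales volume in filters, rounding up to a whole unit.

81,580 filters

Contribution margin per unit = R$328.14 − R$205.22 = R$122.92.
Break-even volume = fixed costs ÷ CM per unit = R$10,027,800 ÷ R$122.92 = 81,579.89, so 81,580 filters.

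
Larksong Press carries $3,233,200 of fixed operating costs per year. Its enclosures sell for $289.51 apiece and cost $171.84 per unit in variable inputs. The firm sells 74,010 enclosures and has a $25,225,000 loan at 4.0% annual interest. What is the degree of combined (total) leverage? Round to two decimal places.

1.95

At 74,010 units, contribution = 74,010 × $117.67 = $8,708,756.70.
Operating income = contribution − fixed costs = $8,708,756.70 − $3,233,200 = $5,475,556.70. Interest = $1,009,000.00.
DOL = $8,708,756.70 ÷ $5,475,556.70 = 1.5905; DFL = $5,475,556.70 ÷ $4,466,556.70 = 1.2259.
DCL = DOL × DFL = 1.5905 × 1.2259 = 1.9498.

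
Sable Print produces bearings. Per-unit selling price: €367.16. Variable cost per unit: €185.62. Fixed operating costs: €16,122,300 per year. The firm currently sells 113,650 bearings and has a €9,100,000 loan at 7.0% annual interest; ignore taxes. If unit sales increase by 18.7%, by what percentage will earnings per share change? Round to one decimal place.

+99.6%

Contribution at this volume is 113,650 × €181.54 = €20,632,021.00.
Operating income = contribution − fixed costs = €20,632,021.00 − €16,122,300 = €4,509,721.00.
Interest = €637,000.00, so EBIT − I = €3,872,721.00.
DCL = total CM / (EBIT − I) = €20,632,021.00 / €3,872,721.00 = 5.3275.
%ΔEPS = DCL × %ΔSales = 5.3275 × +18.7% = +99.6%.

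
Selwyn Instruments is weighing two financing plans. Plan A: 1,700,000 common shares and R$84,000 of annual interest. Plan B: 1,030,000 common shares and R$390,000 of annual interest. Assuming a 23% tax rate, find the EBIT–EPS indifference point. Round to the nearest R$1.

R$860,418

At indifference, (EBIT − 84,000)(1 − t)/1,700,000 = (EBIT − 390,000)(1 − t)/1,030,000.
Cancelling (1 − t) and cross-multiplying: 1,030,000·(EBIT − 84,000) = 1,700,000·(EBIT − 390,000).
Solving, EBIT = (390,000·1,700,000 − 84,000·1,030,000) / (1,700,000 − 1,030,000) = 576,480,000,000 / 670,000 = 860,417.91.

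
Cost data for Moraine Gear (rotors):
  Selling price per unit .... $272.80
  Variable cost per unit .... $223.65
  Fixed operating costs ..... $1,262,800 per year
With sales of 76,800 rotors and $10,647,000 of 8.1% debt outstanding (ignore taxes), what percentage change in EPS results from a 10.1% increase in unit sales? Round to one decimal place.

Contribution at this volume is 76,800 × $49.15 = $3,774,720.00.
Subtracting fixed costs: EBIT = $3,774,720.00 − $1,262,800 = $2,511,920.00.
After interest of $862,407.00, pre-tax earnings = $1,649,513.00.
DCL = total CM / (EBIT − I) = $3,774,720.00 / $1,649,513.00 = 2.2884.
%ΔEPS = DCL × %ΔSales = 2.2884 × +10.1% = +23.1%.

+23.1%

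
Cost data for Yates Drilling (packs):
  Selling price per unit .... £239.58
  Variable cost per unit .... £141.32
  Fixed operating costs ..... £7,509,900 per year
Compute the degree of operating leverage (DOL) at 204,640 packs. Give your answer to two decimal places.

Contribution at this volume is 204,640 × £98.26 = £20,107,926.40.
Subtracting fixed costs: EBIT = £20,107,926.40 − £7,509,900 = £12,598,026.40.
So DOL = total CM / EBIT = £20,107,926.40 / £12,598,026.40 = 1.5961.

1.60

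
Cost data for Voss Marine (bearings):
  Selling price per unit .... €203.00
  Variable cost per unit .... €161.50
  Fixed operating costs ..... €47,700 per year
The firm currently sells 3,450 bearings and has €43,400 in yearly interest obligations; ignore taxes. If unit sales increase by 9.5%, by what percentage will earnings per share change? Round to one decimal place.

+26.1%

Contribution at this volume is 3,450 × €41.50 = €143,175.00.
Operating income = contribution − fixed costs = €143,175.00 − €47,700 = €95,475.00.
Interest = €43,400.00, so EBIT − I = €52,075.00.
DCL = total CM / (EBIT − I) = €143,175.00 / €52,075.00 = 2.7494.
EPS therefore changes by 2.7494 × (+9.5%) = +26.1%.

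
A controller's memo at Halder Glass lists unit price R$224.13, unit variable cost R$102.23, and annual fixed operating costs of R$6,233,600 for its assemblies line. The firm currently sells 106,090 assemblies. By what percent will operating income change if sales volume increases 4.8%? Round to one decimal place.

+9.3%

Total contribution margin = 106,090 × R$121.90 = R$12,932,371.00.
EBIT = R$12,932,371.00 − R$6,233,600 = R$6,698,771.00.
Degree of operating leverage = R$12,932,371.00 / R$6,698,771.00 = 1.9306.
%ΔEBIT = DOL × %ΔSales = 1.9306 × +4.8% = +9.3%.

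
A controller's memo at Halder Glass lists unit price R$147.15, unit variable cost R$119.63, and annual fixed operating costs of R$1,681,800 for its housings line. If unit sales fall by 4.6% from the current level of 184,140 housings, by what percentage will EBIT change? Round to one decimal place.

Contribution at this volume is 184,140 × R$27.52 = R$5,067,532.80.
EBIT = R$5,067,532.80 − R$1,681,800 = R$3,385,732.80.
Degree of operating leverage = R$5,067,532.80 / R$3,385,732.80 = 1.4967.
%ΔEBIT = DOL × %ΔSales = 1.4967 × -4.6% = -6.9%.

-6.9%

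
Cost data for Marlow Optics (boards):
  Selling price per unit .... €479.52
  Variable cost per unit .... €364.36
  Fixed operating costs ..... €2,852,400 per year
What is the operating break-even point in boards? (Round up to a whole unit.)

24,770 boards

Contribution margin per unit = €479.52 − €364.36 = €115.16.
Break-even Q = €2,852,400 / €115.16 = 24,769.02 → 24,770 boards.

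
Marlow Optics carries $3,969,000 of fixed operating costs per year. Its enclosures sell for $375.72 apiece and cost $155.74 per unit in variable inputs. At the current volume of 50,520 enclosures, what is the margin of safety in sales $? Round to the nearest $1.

Each unit contributes $375.72 − $155.74 = $219.98. Break-even units = $3,969,000 ÷ $219.98 = 18,042.55; break-even revenue = 18,042.55 × $375.72 = $6,778,946.63.
Current sales = 50,520 × $375.72 = $18,981,374.40.
Margin of safety = $18,981,374.40 − $6,778,946.63 = $12,202,428.

$12,202,428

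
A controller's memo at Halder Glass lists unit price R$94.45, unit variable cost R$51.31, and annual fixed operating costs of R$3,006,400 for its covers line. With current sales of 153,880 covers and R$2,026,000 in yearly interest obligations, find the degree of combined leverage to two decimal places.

4.13

Contribution at this volume is 153,880 × R$43.14 = R$6,638,383.20.
Operating income = contribution − fixed costs = R$6,638,383.20 − R$3,006,400 = R$3,631,983.20. Interest = R$2,026,000.00, so EBIT − I = R$1,605,983.20.
Degree of total leverage = total CM / (EBIT − interest) = R$6,638,383.20 / R$1,605,983.20 = 4.1335.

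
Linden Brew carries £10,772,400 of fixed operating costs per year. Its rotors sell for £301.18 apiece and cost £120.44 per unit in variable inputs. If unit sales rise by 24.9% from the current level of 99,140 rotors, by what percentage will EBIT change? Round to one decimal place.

+62.4%

Total contribution margin = 99,140 × £180.74 = £17,918,563.60.
Operating income = contribution − fixed costs = £17,918,563.60 − £10,772,400 = £7,146,163.60.
Degree of operating leverage = £17,918,563.60 / £7,146,163.60 = 2.5074.
%ΔEBIT = DOL × %ΔSales = 2.5074 × +24.9% = +62.4%.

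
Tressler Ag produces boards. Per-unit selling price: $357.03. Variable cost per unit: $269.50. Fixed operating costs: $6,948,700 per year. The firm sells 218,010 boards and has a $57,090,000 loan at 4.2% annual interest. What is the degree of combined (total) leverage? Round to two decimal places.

1.96

Contribution at this volume is 218,010 × $87.53 = $19,082,415.30.
Operating income = contribution − fixed costs = $19,082,415.30 − $6,948,700 = $12,133,715.30. Interest = $2,397,780.00.
DOL = $19,082,415.30 ÷ $12,133,715.30 = 1.5727; DFL = $12,133,715.30 ÷ $9,735,935.30 = 1.2463.
DCL = DOL × DFL = 1.5727 × 1.2463 = 1.9601.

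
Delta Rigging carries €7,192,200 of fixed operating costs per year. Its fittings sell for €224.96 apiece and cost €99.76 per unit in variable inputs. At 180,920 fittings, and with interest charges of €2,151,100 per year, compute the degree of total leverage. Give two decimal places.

1.70

Contribution at this volume is 180,920 × €125.20 = €22,651,184.00.
Operating income = contribution − fixed costs = €22,651,184.00 − €7,192,200 = €15,458,984.00. Interest = €2,151,100.00, so EBIT − I = €13,307,884.00.
Degree of total leverage = total CM / (EBIT − interest) = €22,651,184.00 / €13,307,884.00 = 1.7021.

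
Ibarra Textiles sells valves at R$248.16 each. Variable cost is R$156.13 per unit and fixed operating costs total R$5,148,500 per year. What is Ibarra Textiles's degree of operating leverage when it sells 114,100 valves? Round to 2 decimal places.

At 114,100 units, contribution = 114,100 × R$92.03 = R$10,500,623.00.
Operating income = contribution − fixed costs = R$10,500,623.00 − R$5,148,500 = R$5,352,123.00.
DOL = contribution ÷ EBIT = R$10,500,623.00 ÷ R$5,352,123.00 = 1.9620.

1.96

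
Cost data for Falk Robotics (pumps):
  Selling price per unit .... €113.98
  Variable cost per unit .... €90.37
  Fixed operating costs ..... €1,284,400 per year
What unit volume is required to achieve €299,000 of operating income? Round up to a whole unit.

67,065 pumps

Contribution margin per unit = €113.98 − €90.37 = €23.61.
Need Q such that Q × €23.61 − €1,284,400 = €299,000, i.e. Q = €1,583,400 / €23.61 = 67,064.80 → 67,065.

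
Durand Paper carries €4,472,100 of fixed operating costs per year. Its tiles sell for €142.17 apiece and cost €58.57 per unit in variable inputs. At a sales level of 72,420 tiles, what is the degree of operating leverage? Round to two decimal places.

Contribution at this volume is 72,420 × €83.60 = €6,054,312.00.
EBIT = €6,054,312.00 − €4,472,100 = €1,582,212.00.
Degree of operating leverage = €6,054,312.00 / €1,582,212.00 = 3.8265.

3.83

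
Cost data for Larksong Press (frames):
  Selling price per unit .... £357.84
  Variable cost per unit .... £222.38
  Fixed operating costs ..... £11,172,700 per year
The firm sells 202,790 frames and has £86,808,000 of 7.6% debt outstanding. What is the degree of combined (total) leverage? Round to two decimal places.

2.83

Total contribution margin = 202,790 × £135.46 = £27,469,933.40.
Operating income = contribution − fixed costs = £27,469,933.40 − £11,172,700 = £16,297,233.40. Interest = £6,597,408.00, so EBIT − I = £9,699,825.40.
DCL = contribution ÷ (EBIT − I) = £27,469,933.40 ÷ £9,699,825.40 = 2.8320.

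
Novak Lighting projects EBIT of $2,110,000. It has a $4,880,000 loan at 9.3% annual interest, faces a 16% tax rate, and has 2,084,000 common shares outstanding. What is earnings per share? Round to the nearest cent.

Pre-tax income = $2,110,000 − $453,840.00 = $1,656,160.00.
Net income = $1,656,160.00 × (1 − 0.16) = $1,391,174.40.
EPS = $1,391,174.40 ÷ 2,084,000 = $0.67.

$0.67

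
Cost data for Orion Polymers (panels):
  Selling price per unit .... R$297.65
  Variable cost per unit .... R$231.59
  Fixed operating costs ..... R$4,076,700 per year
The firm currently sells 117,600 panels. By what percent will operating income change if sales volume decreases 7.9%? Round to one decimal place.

-16.6%

At 117,600 units, contribution = 117,600 × R$66.06 = R$7,768,656.00.
Operating income = contribution − fixed costs = R$7,768,656.00 − R$4,076,700 = R$3,691,956.00.
DOL = contribution ÷ EBIT = R$7,768,656.00 ÷ R$3,691,956.00 = 2.1042.
So EBIT moves 2.1042 × (-7.9%) = -16.6%.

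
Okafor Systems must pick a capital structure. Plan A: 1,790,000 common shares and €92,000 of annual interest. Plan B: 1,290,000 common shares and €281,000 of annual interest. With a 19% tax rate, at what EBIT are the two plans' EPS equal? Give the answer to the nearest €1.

€768,620

Set EPS_A = EPS_B: (EBIT − €92,000)(1 − 0.19) ÷ 1,790,000 = (EBIT − €281,000)(1 − 0.19) ÷ 1,290,000.
The (1 − t) factor cancels: (EBIT − 92,000) × 1,290,000 = (EBIT − 281,000) × 1,790,000.
EBIT × (1,790,000 − 1,290,000) = 281,000 × 1,790,000 − 92,000 × 1,290,000 = 384,310,000,000, so EBIT = 384,310,000,000 ÷ 500,000 = 768,620.00.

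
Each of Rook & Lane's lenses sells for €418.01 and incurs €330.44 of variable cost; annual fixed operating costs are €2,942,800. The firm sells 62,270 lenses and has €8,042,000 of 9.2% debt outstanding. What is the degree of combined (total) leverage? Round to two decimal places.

3.08

At 62,270 units, contribution = 62,270 × €87.57 = €5,452,983.90.
Subtracting fixed costs: EBIT = €5,452,983.90 − €2,942,800 = €2,510,183.90. Interest = €739,864.00.
DOL = €5,452,983.90 ÷ €2,510,183.90 = 2.1723; DFL = €2,510,183.90 ÷ €1,770,319.90 = 1.4179.
DCL = DOL × DFL = 2.1723 × 1.4179 = 3.0801.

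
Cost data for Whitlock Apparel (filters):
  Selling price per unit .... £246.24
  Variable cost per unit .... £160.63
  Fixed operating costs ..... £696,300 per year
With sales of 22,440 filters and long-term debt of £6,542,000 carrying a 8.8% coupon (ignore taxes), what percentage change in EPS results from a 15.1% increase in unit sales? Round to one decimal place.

At 22,440 units, contribution = 22,440 × £85.61 = £1,921,088.40.
Subtracting fixed costs: EBIT = £1,921,088.40 − £696,300 = £1,224,788.40.
Interest = £575,696.00, so EBIT − I = £649,092.40.
Degree of combined leverage = contribution ÷ (EBIT − I) = £1,921,088.40 ÷ £649,092.40 = 2.9597.
EPS therefore changes by 2.9597 × (+15.1%) = +44.7%.

+44.7%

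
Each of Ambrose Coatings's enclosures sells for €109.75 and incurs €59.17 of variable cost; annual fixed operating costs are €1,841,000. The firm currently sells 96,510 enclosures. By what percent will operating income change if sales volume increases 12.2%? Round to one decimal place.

+19.6%

At 96,510 units, contribution = 96,510 × €50.58 = €4,881,475.80.
EBIT = €4,881,475.80 − €1,841,000 = €3,040,475.80.
So DOL = total CM / EBIT = €4,881,475.80 / €3,040,475.80 = 1.6055.
%ΔEBIT = DOL × %ΔSales = 1.6055 × +12.2% = +19.6%.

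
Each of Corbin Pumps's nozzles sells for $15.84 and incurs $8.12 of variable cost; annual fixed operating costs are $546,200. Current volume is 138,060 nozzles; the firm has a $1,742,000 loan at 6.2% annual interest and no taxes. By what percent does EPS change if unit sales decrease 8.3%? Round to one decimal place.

-21.5%

Contribution at this volume is 138,060 × $7.72 = $1,065,823.20.
EBIT = $1,065,823.20 − $546,200 = $519,623.20.
Interest = $108,004.00, so EBIT − I = $411,619.20.
Degree of combined leverage = contribution ÷ (EBIT − I) = $1,065,823.20 ÷ $411,619.20 = 2.5893.
%ΔEPS = DCL × %ΔSales = 2.5893 × -8.3% = -21.5%.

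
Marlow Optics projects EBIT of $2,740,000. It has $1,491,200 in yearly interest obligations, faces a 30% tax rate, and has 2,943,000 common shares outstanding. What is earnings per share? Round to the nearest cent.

$0.30

Pre-tax income = $2,740,000 − $1,491,200.00 = $1,248,800.00.
Net income = $1,248,800.00 × (1 − 0.30) = $874,160.00.
Per share: $874,160.00 / 2,943,000 shares = $0.30.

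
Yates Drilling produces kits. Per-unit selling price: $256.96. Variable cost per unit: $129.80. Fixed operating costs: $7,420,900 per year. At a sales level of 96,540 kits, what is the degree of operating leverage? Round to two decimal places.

At 96,540 units, contribution = 96,540 × $127.16 = $12,276,026.40.
EBIT = $12,276,026.40 − $7,420,900 = $4,855,126.40.
So DOL = total CM / EBIT = $12,276,026.40 / $4,855,126.40 = 2.5285.

2.53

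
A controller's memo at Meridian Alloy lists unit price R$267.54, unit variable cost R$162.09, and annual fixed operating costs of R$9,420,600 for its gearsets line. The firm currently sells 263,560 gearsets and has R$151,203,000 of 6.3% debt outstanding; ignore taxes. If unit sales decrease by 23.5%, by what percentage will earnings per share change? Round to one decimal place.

-73.8%

Contribution at this volume is 263,560 × R$105.45 = R$27,792,402.00.
EBIT = R$27,792,402.00 − R$9,420,600 = R$18,371,802.00.
Interest = R$9,525,789.00, so EBIT − I = R$8,846,013.00.
Degree of combined leverage = contribution ÷ (EBIT − I) = R$27,792,402.00 ÷ R$8,846,013.00 = 3.1418.
%ΔEPS = DCL × %ΔSales = 3.1418 × -23.5% = -73.8%.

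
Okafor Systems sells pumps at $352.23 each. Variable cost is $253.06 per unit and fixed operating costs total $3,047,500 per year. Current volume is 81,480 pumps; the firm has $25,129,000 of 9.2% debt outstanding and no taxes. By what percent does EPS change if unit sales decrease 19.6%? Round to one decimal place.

-58.2%

At 81,480 units, contribution = 81,480 × $99.17 = $8,080,371.60.
Subtracting fixed costs: EBIT = $8,080,371.60 − $3,047,500 = $5,032,871.60.
After interest of $2,311,868.00, pre-tax earnings = $2,721,003.60.
DCL = total CM / (EBIT − I) = $8,080,371.60 / $2,721,003.60 = 2.9696.
%ΔEPS = DCL × %ΔSales = 2.9696 × -19.6% = -58.2%.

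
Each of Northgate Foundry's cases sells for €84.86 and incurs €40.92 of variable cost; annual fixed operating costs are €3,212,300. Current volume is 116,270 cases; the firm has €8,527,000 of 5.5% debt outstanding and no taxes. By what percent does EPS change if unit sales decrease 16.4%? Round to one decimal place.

Total contribution margin = 116,270 × €43.94 = €5,108,903.80.
Operating income = contribution − fixed costs = €5,108,903.80 − €3,212,300 = €1,896,603.80.
Interest = €468,985.00, so EBIT − I = €1,427,618.80.
DCL = total CM / (EBIT − I) = €5,108,903.80 / €1,427,618.80 = 3.5786.
%ΔEPS = DCL × %ΔSales = 3.5786 × -16.4% = -58.7%.

-58.7%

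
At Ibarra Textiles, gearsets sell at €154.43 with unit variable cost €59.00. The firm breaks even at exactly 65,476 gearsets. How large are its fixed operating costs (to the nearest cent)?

Unit CM = price − variable cost = €154.43 − €59.00 = €95.43.
Since BE = FC / CM, FC = 65,476 × €95.43 = €6,248,374.68.

€6,248,374.68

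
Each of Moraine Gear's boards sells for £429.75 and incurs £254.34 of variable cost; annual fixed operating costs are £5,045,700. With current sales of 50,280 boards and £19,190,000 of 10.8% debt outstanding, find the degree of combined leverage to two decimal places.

At 50,280 units, contribution = 50,280 × £175.41 = £8,819,614.80.
Operating income = contribution − fixed costs = £8,819,614.80 − £5,045,700 = £3,773,914.80. Interest = £2,072,520.00, so EBIT − I = £1,701,394.80.
DCL = contribution ÷ (EBIT − I) = £8,819,614.80 ÷ £1,701,394.80 = 5.1838.

5.18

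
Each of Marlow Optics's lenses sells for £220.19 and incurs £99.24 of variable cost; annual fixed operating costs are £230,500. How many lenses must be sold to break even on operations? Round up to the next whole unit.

Contribution margin per unit = £220.19 − £99.24 = £120.95.
Units to break even: £230,500 ÷ £120.95 = 1,905.75, rounded up to 1,906.

1,906 lenses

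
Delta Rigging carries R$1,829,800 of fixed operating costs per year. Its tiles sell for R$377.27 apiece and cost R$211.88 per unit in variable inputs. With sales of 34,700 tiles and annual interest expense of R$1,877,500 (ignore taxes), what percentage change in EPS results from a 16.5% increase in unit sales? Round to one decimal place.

+46.6%

Total contribution margin = 34,700 × R$165.39 = R$5,739,033.00.
Operating income = contribution − fixed costs = R$5,739,033.00 − R$1,829,800 = R$3,909,233.00.
After interest of R$1,877,500.00, pre-tax earnings = R$2,031,733.00.
DCL = total CM / (EBIT − I) = R$5,739,033.00 / R$2,031,733.00 = 2.8247.
EPS therefore changes by 2.8247 × (+16.5%) = +46.6%.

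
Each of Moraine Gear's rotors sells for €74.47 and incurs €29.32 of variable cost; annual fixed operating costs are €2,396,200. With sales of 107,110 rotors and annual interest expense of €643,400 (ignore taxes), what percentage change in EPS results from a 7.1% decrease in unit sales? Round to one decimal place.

Total contribution margin = 107,110 × €45.15 = €4,836,016.50.
Operating income = contribution − fixed costs = €4,836,016.50 − €2,396,200 = €2,439,816.50.
Interest = €643,400.00, so EBIT − I = €1,796,416.50.
Degree of combined leverage = contribution ÷ (EBIT − I) = €4,836,016.50 ÷ €1,796,416.50 = 2.6920.
%ΔEPS = DCL × %ΔSales = 2.6920 × -7.1% = -19.1%.

-19.1%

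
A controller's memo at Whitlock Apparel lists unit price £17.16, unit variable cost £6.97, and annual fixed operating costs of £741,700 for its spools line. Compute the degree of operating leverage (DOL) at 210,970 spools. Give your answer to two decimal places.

1.53

Total contribution margin = 210,970 × £10.19 = £2,149,784.30.
EBIT = £2,149,784.30 − £741,700 = £1,408,084.30.
DOL = contribution ÷ EBIT = £2,149,784.30 ÷ £1,408,084.30 = 1.5267.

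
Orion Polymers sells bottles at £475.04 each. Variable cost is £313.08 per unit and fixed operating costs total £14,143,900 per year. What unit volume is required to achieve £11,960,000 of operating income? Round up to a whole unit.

Contribution margin per unit = £475.04 − £313.08 = £161.96.
Units = (FC + target) / CM = (£14,143,900 + £11,960,000) / £161.96 = 161,174.98, so 161,175 bottles.

161,175 bottles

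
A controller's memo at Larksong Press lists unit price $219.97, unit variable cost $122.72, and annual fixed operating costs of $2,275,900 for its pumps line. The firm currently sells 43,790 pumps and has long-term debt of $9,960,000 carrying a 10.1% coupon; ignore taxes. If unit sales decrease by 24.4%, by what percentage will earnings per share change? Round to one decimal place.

-106.4%

Contribution at this volume is 43,790 × $97.25 = $4,258,577.50.
Operating income = contribution − fixed costs = $4,258,577.50 − $2,275,900 = $1,982,677.50.
Interest = $1,005,960.00, so EBIT − I = $976,717.50.
DCL = total CM / (EBIT − I) = $4,258,577.50 / $976,717.50 = 4.3601.
%ΔEPS = DCL × %ΔSales = 4.3601 × -24.4% = -106.4%.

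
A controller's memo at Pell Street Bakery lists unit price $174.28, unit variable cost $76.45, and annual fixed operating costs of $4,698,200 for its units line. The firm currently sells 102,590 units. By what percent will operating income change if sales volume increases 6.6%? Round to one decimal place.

+12.4%

At 102,590 units, contribution = 102,590 × $97.83 = $10,036,379.70.
Subtracting fixed costs: EBIT = $10,036,379.70 − $4,698,200 = $5,338,179.70.
So DOL = total CM / EBIT = $10,036,379.70 / $5,338,179.70 = 1.8801.
So EBIT moves 1.8801 × (+6.6%) = +12.4%.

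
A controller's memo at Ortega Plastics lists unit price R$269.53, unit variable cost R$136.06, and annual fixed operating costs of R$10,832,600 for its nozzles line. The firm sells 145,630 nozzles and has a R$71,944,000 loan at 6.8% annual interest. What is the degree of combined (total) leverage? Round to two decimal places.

Total contribution margin = 145,630 × R$133.47 = R$19,437,236.10.
Operating income = contribution − fixed costs = R$19,437,236.10 − R$10,832,600 = R$8,604,636.10. Interest = R$4,892,192.00.
DOL = R$19,437,236.10 ÷ R$8,604,636.10 = 2.2589; DFL = R$8,604,636.10 ÷ R$3,712,444.10 = 2.3178.
Combined leverage = 2.2589 × 2.3178 = 5.2357.

5.24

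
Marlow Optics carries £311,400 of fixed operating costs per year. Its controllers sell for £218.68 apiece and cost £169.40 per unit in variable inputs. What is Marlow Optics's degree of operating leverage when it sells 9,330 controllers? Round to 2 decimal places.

3.10

Contribution at this volume is 9,330 × £49.28 = £459,782.40.
EBIT = £459,782.40 − £311,400 = £148,382.40.
So DOL = total CM / EBIT = £459,782.40 / £148,382.40 = 3.0986.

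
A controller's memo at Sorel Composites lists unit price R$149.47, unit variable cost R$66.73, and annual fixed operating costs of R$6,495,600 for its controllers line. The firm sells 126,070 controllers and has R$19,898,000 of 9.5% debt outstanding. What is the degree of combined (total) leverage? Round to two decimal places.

5.10

Contribution at this volume is 126,070 × R$82.74 = R$10,431,031.80.
Operating income = contribution − fixed costs = R$10,431,031.80 − R$6,495,600 = R$3,935,431.80. Interest = R$1,890,310.00.
DOL = R$10,431,031.80 ÷ R$3,935,431.80 = 2.6505; DFL = R$3,935,431.80 ÷ R$2,045,121.80 = 1.9243.
Combined leverage = 2.6505 × 1.9243 = 5.1004.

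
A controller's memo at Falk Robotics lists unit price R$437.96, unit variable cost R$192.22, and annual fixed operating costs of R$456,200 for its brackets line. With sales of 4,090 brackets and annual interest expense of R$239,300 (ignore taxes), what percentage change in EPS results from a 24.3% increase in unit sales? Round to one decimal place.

+78.9%

At 4,090 units, contribution = 4,090 × R$245.74 = R$1,005,076.60.
Subtracting fixed costs: EBIT = R$1,005,076.60 − R$456,200 = R$548,876.60.
After interest of R$239,300.00, pre-tax earnings = R$309,576.60.
Degree of combined leverage = contribution ÷ (EBIT − I) = R$1,005,076.60 ÷ R$309,576.60 = 3.2466.
EPS therefore changes by 3.2466 × (+24.3%) = +78.9%.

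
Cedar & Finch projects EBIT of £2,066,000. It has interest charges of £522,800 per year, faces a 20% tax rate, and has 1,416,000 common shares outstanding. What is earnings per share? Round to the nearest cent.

Interest = £522,800.00, so EBT = £2,066,000 − £522,800.00 = £1,543,200.00.
After tax at 20%: net income = £1,543,200.00 × 0.80 = £1,234,560.00.
EPS = £1,234,560.00 ÷ 1,416,000 = £0.87.

£0.87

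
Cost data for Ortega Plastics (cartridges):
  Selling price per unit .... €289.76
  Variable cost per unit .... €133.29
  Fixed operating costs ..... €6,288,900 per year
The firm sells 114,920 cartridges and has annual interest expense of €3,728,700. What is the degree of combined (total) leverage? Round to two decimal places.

2.26

Total contribution margin = 114,920 × €156.47 = €17,981,532.40.
Operating income = contribution − fixed costs = €17,981,532.40 − €6,288,900 = €11,692,632.40. Interest = €3,728,700.00, so EBIT − I = €7,963,932.40.
DCL = contribution ÷ (EBIT − I) = €17,981,532.40 ÷ €7,963,932.40 = 2.2579.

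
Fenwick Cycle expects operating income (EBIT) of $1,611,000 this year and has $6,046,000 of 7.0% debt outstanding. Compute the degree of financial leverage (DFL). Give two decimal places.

1.36

Interest = $423,220.00.
DFL = EBIT ÷ (EBIT − I) = $1,611,000 ÷ ($1,611,000 − $423,220.00) = $1,611,000 ÷ $1,187,780.00 = 1.3563.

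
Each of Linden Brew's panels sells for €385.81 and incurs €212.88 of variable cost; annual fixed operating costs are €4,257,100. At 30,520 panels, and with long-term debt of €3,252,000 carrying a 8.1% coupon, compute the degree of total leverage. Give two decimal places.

6.97

Contribution at this volume is 30,520 × €172.93 = €5,277,823.60.
EBIT = €5,277,823.60 − €4,257,100 = €1,020,723.60. Interest = €263,412.00.
DOL = €5,277,823.60 ÷ €1,020,723.60 = 5.1707; DFL = €1,020,723.60 ÷ €757,311.60 = 1.3478.
Combined leverage = 5.1707 × 1.3478 = 6.9691.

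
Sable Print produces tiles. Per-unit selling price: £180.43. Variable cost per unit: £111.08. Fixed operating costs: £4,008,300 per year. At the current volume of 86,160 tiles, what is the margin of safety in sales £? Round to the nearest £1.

Unit CM = price − variable cost = £180.43 − £111.08 = £69.35. Break-even units = £4,008,300 ÷ £69.35 = 57,798.13; break-even revenue = 57,798.13 × £180.43 = £10,428,515.78.
Actual sales revenue = 86,160 × £180.43 = £15,545,848.80.
Margin of safety = £15,545,848.80 − £10,428,515.78 = £5,117,333.

£5,117,333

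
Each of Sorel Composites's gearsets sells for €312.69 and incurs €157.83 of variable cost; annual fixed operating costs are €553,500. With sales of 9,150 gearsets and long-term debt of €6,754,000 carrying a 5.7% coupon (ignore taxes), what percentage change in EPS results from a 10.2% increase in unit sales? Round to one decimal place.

At 9,150 units, contribution = 9,150 × €154.86 = €1,416,969.00.
Subtracting fixed costs: EBIT = €1,416,969.00 − €553,500 = €863,469.00.
Interest = €384,978.00, so EBIT − I = €478,491.00.
Degree of combined leverage = contribution ÷ (EBIT − I) = €1,416,969.00 ÷ €478,491.00 = 2.9613.
%ΔEPS = DCL × %ΔSales = 2.9613 × +10.2% = +30.2%.

+30.2%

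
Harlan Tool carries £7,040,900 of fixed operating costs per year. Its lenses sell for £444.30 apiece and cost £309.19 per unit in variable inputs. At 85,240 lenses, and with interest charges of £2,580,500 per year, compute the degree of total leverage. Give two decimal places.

Total contribution margin = 85,240 × £135.11 = £11,516,776.40.
Subtracting fixed costs: EBIT = £11,516,776.40 − £7,040,900 = £4,475,876.40. Interest = £2,580,500.00, so EBIT − I = £1,895,376.40.
DCL = contribution ÷ (EBIT − I) = £11,516,776.40 ÷ £1,895,376.40 = 6.0762.

6.08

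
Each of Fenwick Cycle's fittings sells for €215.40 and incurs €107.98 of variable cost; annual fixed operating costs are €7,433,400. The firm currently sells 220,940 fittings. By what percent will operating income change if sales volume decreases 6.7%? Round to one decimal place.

At 220,940 units, contribution = 220,940 × €107.42 = €23,733,374.80.
Subtracting fixed costs: EBIT = €23,733,374.80 − €7,433,400 = €16,299,974.80.
Degree of operating leverage = €23,733,374.80 / €16,299,974.80 = 1.4560.
%ΔEBIT = DOL × %ΔSales = 1.4560 × -6.7% = -9.8%.

-9.8%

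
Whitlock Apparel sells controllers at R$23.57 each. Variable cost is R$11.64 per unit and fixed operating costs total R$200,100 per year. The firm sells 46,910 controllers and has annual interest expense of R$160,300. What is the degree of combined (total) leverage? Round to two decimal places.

At 46,910 units, contribution = 46,910 × R$11.93 = R$559,636.30.
EBIT = R$559,636.30 − R$200,100 = R$359,536.30. Interest = R$160,300.00.
DOL = R$559,636.30 ÷ R$359,536.30 = 1.5566; DFL = R$359,536.30 ÷ R$199,236.30 = 1.8046.
DCL = DOL × DFL = 1.5566 × 1.8046 = 2.8090.

2.81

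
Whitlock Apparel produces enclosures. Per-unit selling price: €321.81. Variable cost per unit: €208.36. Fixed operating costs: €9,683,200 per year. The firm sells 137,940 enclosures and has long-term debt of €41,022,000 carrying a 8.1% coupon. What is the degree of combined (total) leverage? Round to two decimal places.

Total contribution margin = 137,940 × €113.45 = €15,649,293.00.
EBIT = €15,649,293.00 − €9,683,200 = €5,966,093.00. Interest = €3,322,782.00, so EBIT − I = €2,643,311.00.
Degree of total leverage = total CM / (EBIT − interest) = €15,649,293.00 / €2,643,311.00 = 5.9203.

5.92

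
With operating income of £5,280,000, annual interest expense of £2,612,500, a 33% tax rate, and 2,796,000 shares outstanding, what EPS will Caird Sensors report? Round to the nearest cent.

Interest = £2,612,500.00, so EBT = £5,280,000 − £2,612,500.00 = £2,667,500.00.
Net income = £2,667,500.00 × (1 − 0.33) = £1,787,225.00.
EPS = £1,787,225.00 ÷ 2,796,000 = £0.64.

£0.64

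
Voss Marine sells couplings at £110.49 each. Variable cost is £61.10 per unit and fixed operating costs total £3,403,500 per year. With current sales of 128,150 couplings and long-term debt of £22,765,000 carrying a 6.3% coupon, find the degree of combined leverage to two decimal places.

At 128,150 units, contribution = 128,150 × £49.39 = £6,329,328.50.
Operating income = contribution − fixed costs = £6,329,328.50 − £3,403,500 = £2,925,828.50. Interest = £1,434,195.00.
DOL = £6,329,328.50 ÷ £2,925,828.50 = 2.1633; DFL = £2,925,828.50 ÷ £1,491,633.50 = 1.9615.
Combined leverage = 2.1633 × 1.9615 = 4.2433.

4.24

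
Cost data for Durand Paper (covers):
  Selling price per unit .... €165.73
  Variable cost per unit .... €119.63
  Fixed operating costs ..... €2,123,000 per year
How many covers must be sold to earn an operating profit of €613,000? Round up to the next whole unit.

Unit CM = price − variable cost = €165.73 − €119.63 = €46.10.
Units = (FC + target) / CM = (€2,123,000 + €613,000) / €46.10 = 59,349.24, so 59,350 covers.

59,350 covers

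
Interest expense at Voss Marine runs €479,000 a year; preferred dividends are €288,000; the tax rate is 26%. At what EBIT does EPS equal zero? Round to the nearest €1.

€868,189

Preferred dividends are paid after tax, so their pre-tax equivalent is €288,000 ÷ (1 − 0.26) = €389,189.19.
EPS = 0 when EBIT covers interest plus the pre-tax preferred burden: €479,000 + €389,189.19 = €868,189.19.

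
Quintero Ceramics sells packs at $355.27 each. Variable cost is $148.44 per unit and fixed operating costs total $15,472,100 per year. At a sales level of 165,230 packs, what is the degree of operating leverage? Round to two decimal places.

1.83

Contribution at this volume is 165,230 × $206.83 = $34,174,520.90.
Subtracting fixed costs: EBIT = $34,174,520.90 − $15,472,100 = $18,702,420.90.
So DOL = total CM / EBIT = $34,174,520.90 / $18,702,420.90 = 1.8273.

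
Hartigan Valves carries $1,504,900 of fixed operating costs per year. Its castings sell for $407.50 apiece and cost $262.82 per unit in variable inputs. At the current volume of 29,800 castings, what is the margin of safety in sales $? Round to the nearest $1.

$7,904,858

Each unit contributes $407.50 − $262.82 = $144.68. Break-even units = $1,504,900 ÷ $144.68 = 10,401.58; break-even revenue = 10,401.58 × $407.50 = $4,238,642.18.
Actual sales revenue = 29,800 × $407.50 = $12,143,500.00.
Margin of safety = $12,143,500.00 − $4,238,642.18 = $7,904,858.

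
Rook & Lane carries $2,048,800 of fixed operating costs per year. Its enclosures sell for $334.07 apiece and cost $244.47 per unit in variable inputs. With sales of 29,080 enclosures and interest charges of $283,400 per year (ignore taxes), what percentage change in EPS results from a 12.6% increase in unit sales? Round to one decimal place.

Total contribution margin = 29,080 × $89.60 = $2,605,568.00.
Operating income = contribution − fixed costs = $2,605,568.00 − $2,048,800 = $556,768.00.
Interest = $283,400.00, so EBIT − I = $273,368.00.
DCL = total CM / (EBIT − I) = $2,605,568.00 / $273,368.00 = 9.5314.
EPS therefore changes by 9.5314 × (+12.6%) = +120.1%.

+120.1%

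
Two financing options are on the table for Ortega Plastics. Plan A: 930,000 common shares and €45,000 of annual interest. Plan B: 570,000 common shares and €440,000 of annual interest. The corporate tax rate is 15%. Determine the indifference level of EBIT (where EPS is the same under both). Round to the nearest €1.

€1,065,417

Set EPS_A = EPS_B: (EBIT − €45,000)(1 − 0.15) ÷ 930,000 = (EBIT − €440,000)(1 − 0.15) ÷ 570,000.
Cancelling (1 − t) and cross-multiplying: 570,000·(EBIT − 45,000) = 930,000·(EBIT − 440,000).
EBIT × (930,000 − 570,000) = 440,000 × 930,000 − 45,000 × 570,000 = 383,550,000,000, so EBIT = 383,550,000,000 ÷ 360,000 = 1,065,416.67.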